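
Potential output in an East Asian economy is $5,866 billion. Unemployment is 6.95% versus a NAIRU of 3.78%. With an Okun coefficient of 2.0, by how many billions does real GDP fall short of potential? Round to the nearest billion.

$372 billion

Output gap = -2.0 × (6.95 - 3.78) = -2 × 3.17 = -6.34%.
Actual GDP ≈ 5866 × 0.9366 ≈ 5494 billion, so the shortfall is 5866 - 5494 = 372 billion.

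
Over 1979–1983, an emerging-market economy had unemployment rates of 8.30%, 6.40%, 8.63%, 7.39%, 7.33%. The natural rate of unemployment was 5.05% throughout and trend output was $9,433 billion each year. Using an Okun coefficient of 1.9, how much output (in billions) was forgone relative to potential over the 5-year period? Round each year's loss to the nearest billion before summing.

Year 1979: gap = -1.9 × (8.3 - 5.05) = -6.175%, loss ≈ 9433 × 6.175/100 ≈ 582.
Year 1980: gap = -1.9 × (6.4 - 5.05) = -2.565%, loss ≈ 9433 × 2.565/100 ≈ 242.
Year 1981: gap = -1.9 × (8.63 - 5.05) = -6.802%, loss ≈ 9433 × 6.802/100 ≈ 642.
Year 1982: gap = -1.9 × (7.39 - 5.05) = -4.446%, loss ≈ 9433 × 4.446/100 ≈ 419.
Year 1983: gap = -1.9 × (7.33 - 5.05) = -4.332%, loss ≈ 9433 × 4.332/100 ≈ 409.
Total lost output = 582 + 242 + 642 + 419 + 409 = 2294 billion.

$2,294 billion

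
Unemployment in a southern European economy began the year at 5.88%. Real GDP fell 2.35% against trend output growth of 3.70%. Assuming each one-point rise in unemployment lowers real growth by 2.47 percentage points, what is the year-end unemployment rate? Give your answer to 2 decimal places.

8.33%

Growth-rate Okun's law: g_Y = g_Y* - β × Δu, so Δu = (g_Y* - g_Y)/β.
Δu = (3.7 + 2.35)/2.47 = 6.05/2.47 = 2.45 percentage points.
Year-end unemployment = 5.88 + 2.45 = 8.33%.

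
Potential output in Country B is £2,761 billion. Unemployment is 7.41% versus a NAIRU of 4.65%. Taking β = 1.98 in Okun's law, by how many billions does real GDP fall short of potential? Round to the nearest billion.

£151 billion

Output gap = -1.98 × (7.41 - 4.65) = -1.98 × 2.76 = -5.4648%.
Actual GDP ≈ 2761 × 0.945352 ≈ 2610 billion, so the shortfall is 2761 - 2610 = 151 billion.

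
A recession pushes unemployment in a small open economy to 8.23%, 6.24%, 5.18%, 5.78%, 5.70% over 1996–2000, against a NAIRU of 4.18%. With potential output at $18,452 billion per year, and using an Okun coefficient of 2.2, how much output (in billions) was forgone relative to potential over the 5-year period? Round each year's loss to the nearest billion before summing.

Year 1996: gap = -2.2 × (8.23 - 4.18) = -8.91%, loss ≈ 18452 × 8.91/100 ≈ 1644.
Year 1997: gap = -2.2 × (6.24 - 4.18) = -4.532%, loss ≈ 18452 × 4.532/100 ≈ 836.
Year 1998: gap = -2.2 × (5.18 - 4.18) = -2.2%, loss ≈ 18452 × 2.2/100 ≈ 406.
Year 1999: gap = -2.2 × (5.78 - 4.18) = -3.52%, loss ≈ 18452 × 3.52/100 ≈ 650.
Year 2000: gap = -2.2 × (5.7 - 4.18) = -3.344%, loss ≈ 18452 × 3.344/100 ≈ 617.
Total lost output = 1644 + 836 + 406 + 650 + 617 = 4153 billion.

$4,153 billion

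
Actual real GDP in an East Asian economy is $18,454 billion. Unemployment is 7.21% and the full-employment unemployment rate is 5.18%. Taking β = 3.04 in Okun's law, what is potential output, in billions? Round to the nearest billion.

Unemployment gap = 7.21 - 5.18 = 2.03 points, so output gap = -3.04 × 2.03 = -6.1712%.
Since Y = Y* × (1 + gap/100), Y* = 18454/0.938288 ≈ 19668 billion.

$19,668 billion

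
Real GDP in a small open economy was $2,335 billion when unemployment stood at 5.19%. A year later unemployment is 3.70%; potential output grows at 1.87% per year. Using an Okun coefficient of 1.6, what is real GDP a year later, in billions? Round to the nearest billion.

$2,434 billion

Δu = 3.7 - 5.19 = -1.49 points.
Okun's law (growth form): g_Y = g_Y* - β × Δu = 1.87 - 1.6 × (-1.49) = 1.87 + 2.384 = 4.254%.
Real GDP in the next year = 2335 × (1 + 4.254/100) = 2335 × 1.04254 ≈ 2434 billion.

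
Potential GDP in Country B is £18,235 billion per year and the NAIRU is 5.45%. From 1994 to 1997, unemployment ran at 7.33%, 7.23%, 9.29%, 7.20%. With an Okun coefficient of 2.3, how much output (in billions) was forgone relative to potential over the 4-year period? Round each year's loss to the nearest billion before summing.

£3,880 billion

Year 1994: gap = -2.3 × (7.33 - 5.45) = -4.324%, loss ≈ 18235 × 4.324/100 ≈ 788.
Year 1995: gap = -2.3 × (7.23 - 5.45) = -4.094%, loss ≈ 18235 × 4.094/100 ≈ 747.
Year 1996: gap = -2.3 × (9.29 - 5.45) = -8.832%, loss ≈ 18235 × 8.832/100 ≈ 1611.
Year 1997: gap = -2.3 × (7.2 - 5.45) = -4.025%, loss ≈ 18235 × 4.025/100 ≈ 734.
Total lost output = 788 + 747 + 1611 + 734 = 3880 billion.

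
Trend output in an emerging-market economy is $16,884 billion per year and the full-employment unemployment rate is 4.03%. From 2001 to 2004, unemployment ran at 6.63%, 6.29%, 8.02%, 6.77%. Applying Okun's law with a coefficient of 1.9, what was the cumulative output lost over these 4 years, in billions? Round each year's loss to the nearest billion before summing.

Year 2001: gap = -1.9 × (6.63 - 4.03) = -4.94%, loss ≈ 16884 × 4.94/100 ≈ 834.
Year 2002: gap = -1.9 × (6.29 - 4.03) = -4.294%, loss ≈ 16884 × 4.294/100 ≈ 725.
Year 2003: gap = -1.9 × (8.02 - 4.03) = -7.581%, loss ≈ 16884 × 7.581/100 ≈ 1280.
Year 2004: gap = -1.9 × (6.77 - 4.03) = -5.206%, loss ≈ 16884 × 5.206/100 ≈ 879.
Total lost output = 834 + 725 + 1280 + 879 = 3718 billion.

$3,718 billion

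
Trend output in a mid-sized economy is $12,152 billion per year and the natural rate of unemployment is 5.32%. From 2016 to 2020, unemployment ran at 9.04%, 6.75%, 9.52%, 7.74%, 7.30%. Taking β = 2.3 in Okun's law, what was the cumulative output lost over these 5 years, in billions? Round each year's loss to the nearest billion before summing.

$3,843 billion

Year 2016: gap = -2.3 × (9.04 - 5.32) = -8.556%, loss ≈ 12152 × 8.556/100 ≈ 1040.
Year 2017: gap = -2.3 × (6.75 - 5.32) = -3.289%, loss ≈ 12152 × 3.289/100 ≈ 400.
Year 2018: gap = -2.3 × (9.52 - 5.32) = -9.66%, loss ≈ 12152 × 9.66/100 ≈ 1174.
Year 2019: gap = -2.3 × (7.74 - 5.32) = -5.566%, loss ≈ 12152 × 5.566/100 ≈ 676.
Year 2020: gap = -2.3 × (7.3 - 5.32) = -4.554%, loss ≈ 12152 × 4.554/100 ≈ 553.
Total lost output = 1040 + 400 + 1174 + 676 + 553 = 3843 billion.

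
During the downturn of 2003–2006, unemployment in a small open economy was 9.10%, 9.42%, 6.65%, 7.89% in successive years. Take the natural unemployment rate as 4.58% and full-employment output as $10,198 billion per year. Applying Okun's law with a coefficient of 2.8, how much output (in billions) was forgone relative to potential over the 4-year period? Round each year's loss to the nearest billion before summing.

$4,209 billion

Year 2003: gap = -2.8 × (9.1 - 4.58) = -12.656%, loss ≈ 10198 × 12.656/100 ≈ 1291.
Year 2004: gap = -2.8 × (9.42 - 4.58) = -13.552%, loss ≈ 10198 × 13.552/100 ≈ 1382.
Year 2005: gap = -2.8 × (6.65 - 4.58) = -5.796%, loss ≈ 10198 × 5.796/100 ≈ 591.
Year 2006: gap = -2.8 × (7.89 - 4.58) = -9.268%, loss ≈ 10198 × 9.268/100 ≈ 945.
Total lost output = 1291 + 1382 + 591 + 945 = 4209 billion.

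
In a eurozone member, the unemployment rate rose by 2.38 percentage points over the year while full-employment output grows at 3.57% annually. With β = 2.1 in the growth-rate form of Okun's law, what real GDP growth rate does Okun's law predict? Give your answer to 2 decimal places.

Growth-rate Okun's law: g_Y = g_Y* - β × Δu.
g_Y = 3.57 - 2.1 × (2.38) = 3.57 - 4.998 = -1.428%, i.e. -1.43% to 2 d.p.

-1.43%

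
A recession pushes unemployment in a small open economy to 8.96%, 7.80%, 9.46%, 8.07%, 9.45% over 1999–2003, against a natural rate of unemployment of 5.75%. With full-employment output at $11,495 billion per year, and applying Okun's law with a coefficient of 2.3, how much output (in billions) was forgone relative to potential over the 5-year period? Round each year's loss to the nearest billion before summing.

$3,963 billion

Year 1999: gap = -2.3 × (8.96 - 5.75) = -7.383%, loss ≈ 11495 × 7.383/100 ≈ 849.
Year 2000: gap = -2.3 × (7.8 - 5.75) = -4.715%, loss ≈ 11495 × 4.715/100 ≈ 542.
Year 2001: gap = -2.3 × (9.46 - 5.75) = -8.533%, loss ≈ 11495 × 8.533/100 ≈ 981.
Year 2002: gap = -2.3 × (8.07 - 5.75) = -5.336%, loss ≈ 11495 × 5.336/100 ≈ 613.
Year 2003: gap = -2.3 × (9.45 - 5.75) = -8.51%, loss ≈ 11495 × 8.51/100 ≈ 978.
Total lost output = 849 + 542 + 981 + 613 + 978 = 3963 billion.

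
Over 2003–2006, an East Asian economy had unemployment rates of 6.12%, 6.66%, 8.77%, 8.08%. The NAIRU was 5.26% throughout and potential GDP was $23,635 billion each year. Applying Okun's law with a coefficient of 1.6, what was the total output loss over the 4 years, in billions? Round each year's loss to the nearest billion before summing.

Year 2003: gap = -1.6 × (6.12 - 5.26) = -1.376%, loss ≈ 23635 × 1.376/100 ≈ 325.
Year 2004: gap = -1.6 × (6.66 - 5.26) = -2.24%, loss ≈ 23635 × 2.24/100 ≈ 529.
Year 2005: gap = -1.6 × (8.77 - 5.26) = -5.616%, loss ≈ 23635 × 5.616/100 ≈ 1327.
Year 2006: gap = -1.6 × (8.08 - 5.26) = -4.512%, loss ≈ 23635 × 4.512/100 ≈ 1066.
Total lost output = 325 + 529 + 1327 + 1066 = 3247 billion.

$3,247 billion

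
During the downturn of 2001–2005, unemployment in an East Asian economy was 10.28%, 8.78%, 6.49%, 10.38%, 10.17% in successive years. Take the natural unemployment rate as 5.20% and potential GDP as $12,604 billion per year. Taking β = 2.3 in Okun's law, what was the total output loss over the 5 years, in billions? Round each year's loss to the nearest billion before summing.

Year 2001: gap = -2.3 × (10.28 - 5.2) = -11.684%, loss ≈ 12604 × 11.684/100 ≈ 1473.
Year 2002: gap = -2.3 × (8.78 - 5.2) = -8.234%, loss ≈ 12604 × 8.234/100 ≈ 1038.
Year 2003: gap = -2.3 × (6.49 - 5.2) = -2.967%, loss ≈ 12604 × 2.967/100 ≈ 374.
Year 2004: gap = -2.3 × (10.38 - 5.2) = -11.914%, loss ≈ 12604 × 11.914/100 ≈ 1502.
Year 2005: gap = -2.3 × (10.17 - 5.2) = -11.431%, loss ≈ 12604 × 11.431/100 ≈ 1441.
Total lost output = 1473 + 1038 + 374 + 1502 + 1441 = 5828 billion.

$5,828 billion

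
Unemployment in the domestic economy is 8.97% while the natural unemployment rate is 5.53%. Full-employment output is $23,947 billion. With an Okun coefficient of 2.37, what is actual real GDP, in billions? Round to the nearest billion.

$21,995 billion

Unemployment gap = 8.97 - 5.53 = 3.44 points, so the output gap is -2.37 × 3.44 = -8.1528%.
Actual GDP = 23947 × (1 - 8.1528/100) = 23947 × 0.918472 ≈ 21995 billion.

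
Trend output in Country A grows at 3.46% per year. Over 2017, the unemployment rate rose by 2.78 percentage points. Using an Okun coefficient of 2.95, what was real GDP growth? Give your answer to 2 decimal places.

-4.74%

Growth-rate Okun's law: g_Y = g_Y* - β × Δu.
g_Y = 3.46 - 2.95 × (2.78) = 3.46 - 8.201 = -4.741%, i.e. -4.74% to 2 d.p.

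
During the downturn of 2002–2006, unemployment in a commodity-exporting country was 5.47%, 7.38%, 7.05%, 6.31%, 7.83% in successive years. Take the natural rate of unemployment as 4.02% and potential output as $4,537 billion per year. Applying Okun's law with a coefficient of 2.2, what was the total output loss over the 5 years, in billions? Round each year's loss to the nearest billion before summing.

Year 2002: gap = -2.2 × (5.47 - 4.02) = -3.19%, loss ≈ 4537 × 3.19/100 ≈ 145.
Year 2003: gap = -2.2 × (7.38 - 4.02) = -7.392%, loss ≈ 4537 × 7.392/100 ≈ 335.
Year 2004: gap = -2.2 × (7.05 - 4.02) = -6.666%, loss ≈ 4537 × 6.666/100 ≈ 302.
Year 2005: gap = -2.2 × (6.31 - 4.02) = -5.038%, loss ≈ 4537 × 5.038/100 ≈ 229.
Year 2006: gap = -2.2 × (7.83 - 4.02) = -8.382%, loss ≈ 4537 × 8.382/100 ≈ 380.
Total lost output = 145 + 335 + 302 + 229 + 380 = 1391 billion.

$1,391 billion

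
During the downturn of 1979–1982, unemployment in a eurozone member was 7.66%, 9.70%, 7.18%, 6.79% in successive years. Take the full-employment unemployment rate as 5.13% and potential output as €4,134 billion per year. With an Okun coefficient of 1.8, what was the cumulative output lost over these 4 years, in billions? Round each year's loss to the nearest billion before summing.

Year 1979: gap = -1.8 × (7.66 - 5.13) = -4.554%, loss ≈ 4134 × 4.554/100 ≈ 188.
Year 1980: gap = -1.8 × (9.7 - 5.13) = -8.226%, loss ≈ 4134 × 8.226/100 ≈ 340.
Year 1981: gap = -1.8 × (7.18 - 5.13) = -3.69%, loss ≈ 4134 × 3.69/100 ≈ 153.
Year 1982: gap = -1.8 × (6.79 - 5.13) = -2.988%, loss ≈ 4134 × 2.988/100 ≈ 124.
Total lost output = 188 + 340 + 153 + 124 = 805 billion.

€805 billion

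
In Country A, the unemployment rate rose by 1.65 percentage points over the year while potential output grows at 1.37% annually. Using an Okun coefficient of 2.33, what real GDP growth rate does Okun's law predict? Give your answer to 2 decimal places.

-2.47%

Growth-rate Okun's law: g_Y = g_Y* - β × Δu.
g_Y = 1.37 - 2.33 × (1.65) = 1.37 - 3.8445 = -2.4745%, i.e. -2.47% to 2 d.p.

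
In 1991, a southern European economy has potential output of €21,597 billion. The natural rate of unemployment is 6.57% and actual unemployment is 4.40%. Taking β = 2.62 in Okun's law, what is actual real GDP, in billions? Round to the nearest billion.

Unemployment gap = 4.4 - 6.57 = -2.17 points, so the output gap is -2.62 × (-2.17) = 5.6854%.
Actual GDP = 21597 × (1 + 5.6854/100) = 21597 × 1.056854 ≈ 22825 billion.

€22,825 billion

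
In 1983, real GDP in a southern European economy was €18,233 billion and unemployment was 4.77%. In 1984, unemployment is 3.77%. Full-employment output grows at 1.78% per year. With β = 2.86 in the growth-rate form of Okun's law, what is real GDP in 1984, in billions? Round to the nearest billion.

€19,079 billion

Δu = 3.77 - 4.77 = -1 point.
Okun's law (growth form): g_Y = g_Y* - β × Δu = 1.78 - 2.86 × (-1.00) = 1.78 + 2.86 = 4.64%.
Real GDP in the next year = 18233 × (1 + 4.64/100) = 18233 × 1.0464 ≈ 19079 billion.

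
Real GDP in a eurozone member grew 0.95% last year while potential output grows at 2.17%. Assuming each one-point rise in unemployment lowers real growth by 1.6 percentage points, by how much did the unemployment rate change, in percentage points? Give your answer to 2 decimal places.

Growth-rate Okun's law: g_Y = g_Y* - β × Δu, so Δu = (g_Y* - g_Y)/β.
Δu = (2.17 - 0.95)/1.6 = 1.22/1.6 = 0.76 percentage points.

0.76 percentage points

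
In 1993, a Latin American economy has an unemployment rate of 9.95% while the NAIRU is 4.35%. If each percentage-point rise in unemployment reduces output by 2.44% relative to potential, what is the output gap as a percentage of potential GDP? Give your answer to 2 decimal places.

The unemployment gap is 9.95 - 4.35 = 5.6 percentage points.
Okun's law gives an output gap of -2.44 × 5.6 = -13.664%, i.e. 13.66% below potential.

-13.66%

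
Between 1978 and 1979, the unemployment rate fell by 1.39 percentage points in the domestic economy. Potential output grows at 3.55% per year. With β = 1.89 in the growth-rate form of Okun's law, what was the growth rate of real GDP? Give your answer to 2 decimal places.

6.18%

Growth-rate Okun's law: g_Y = g_Y* - β × Δu.
g_Y = 3.55 - 1.89 × (-1.39) = 3.55 + 2.6271 = 6.1771%, i.e. 6.18% to 2 d.p.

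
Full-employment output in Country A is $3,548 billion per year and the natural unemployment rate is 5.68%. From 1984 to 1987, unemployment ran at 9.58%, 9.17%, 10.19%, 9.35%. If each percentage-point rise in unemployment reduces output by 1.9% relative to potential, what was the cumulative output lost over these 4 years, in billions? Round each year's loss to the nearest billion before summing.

Year 1984: gap = -1.9 × (9.58 - 5.68) = -7.41%, loss ≈ 3548 × 7.41/100 ≈ 263.
Year 1985: gap = -1.9 × (9.17 - 5.68) = -6.631%, loss ≈ 3548 × 6.631/100 ≈ 235.
Year 1986: gap = -1.9 × (10.19 - 5.68) = -8.569%, loss ≈ 3548 × 8.569/100 ≈ 304.
Year 1987: gap = -1.9 × (9.35 - 5.68) = -6.973%, loss ≈ 3548 × 6.973/100 ≈ 247.
Total lost output = 263 + 235 + 304 + 247 = 1049 billion.

$1,049 billion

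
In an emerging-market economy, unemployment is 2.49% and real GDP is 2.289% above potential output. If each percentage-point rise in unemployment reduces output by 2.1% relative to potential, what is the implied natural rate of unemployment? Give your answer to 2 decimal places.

From Okun's law, u - u* = -(output gap)/β = -(2.289)/2.1 = -1.09 points.
So u* = 2.49 + 1.09 = 3.58%.

3.58%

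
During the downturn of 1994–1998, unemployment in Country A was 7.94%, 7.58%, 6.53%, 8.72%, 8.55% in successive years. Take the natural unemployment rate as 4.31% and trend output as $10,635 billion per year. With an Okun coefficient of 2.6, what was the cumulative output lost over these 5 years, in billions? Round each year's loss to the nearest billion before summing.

Year 1994: gap = -2.6 × (7.94 - 4.31) = -9.438%, loss ≈ 10635 × 9.438/100 ≈ 1004.
Year 1995: gap = -2.6 × (7.58 - 4.31) = -8.502%, loss ≈ 10635 × 8.502/100 ≈ 904.
Year 1996: gap = -2.6 × (6.53 - 4.31) = -5.772%, loss ≈ 10635 × 5.772/100 ≈ 614.
Year 1997: gap = -2.6 × (8.72 - 4.31) = -11.466%, loss ≈ 10635 × 11.466/100 ≈ 1219.
Year 1998: gap = -2.6 × (8.55 - 4.31) = -11.024%, loss ≈ 10635 × 11.024/100 ≈ 1172.
Total lost output = 1004 + 904 + 614 + 1219 + 1172 = 4913 billion.

$4,913 billion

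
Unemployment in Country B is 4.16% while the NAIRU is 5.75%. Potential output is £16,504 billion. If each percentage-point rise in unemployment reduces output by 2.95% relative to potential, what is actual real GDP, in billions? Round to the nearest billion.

Unemployment gap = 4.16 - 5.75 = -1.59 points, so the output gap is -2.95 × (-1.59) = 4.6905%.
Actual GDP = 16504 × (1 + 4.6905/100) = 16504 × 1.046905 ≈ 17278 billion.

£17,278 billion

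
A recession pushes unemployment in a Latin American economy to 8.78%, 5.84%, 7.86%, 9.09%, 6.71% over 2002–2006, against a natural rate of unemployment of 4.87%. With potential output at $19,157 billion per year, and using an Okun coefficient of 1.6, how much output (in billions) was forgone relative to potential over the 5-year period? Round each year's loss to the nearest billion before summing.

Year 2002: gap = -1.6 × (8.78 - 4.87) = -6.256%, loss ≈ 19157 × 6.256/100 ≈ 1198.
Year 2003: gap = -1.6 × (5.84 - 4.87) = -1.552%, loss ≈ 19157 × 1.552/100 ≈ 297.
Year 2004: gap = -1.6 × (7.86 - 4.87) = -4.784%, loss ≈ 19157 × 4.784/100 ≈ 916.
Year 2005: gap = -1.6 × (9.09 - 4.87) = -6.752%, loss ≈ 19157 × 6.752/100 ≈ 1293.
Year 2006: gap = -1.6 × (6.71 - 4.87) = -2.944%, loss ≈ 19157 × 2.944/100 ≈ 564.
Total lost output = 1198 + 297 + 916 + 1293 + 564 = 4268 billion.

$4,268 billion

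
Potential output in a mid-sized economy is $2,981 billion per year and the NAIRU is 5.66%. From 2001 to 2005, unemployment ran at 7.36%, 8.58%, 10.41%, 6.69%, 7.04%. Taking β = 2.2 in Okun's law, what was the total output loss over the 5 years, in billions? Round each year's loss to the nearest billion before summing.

$773 billion

Year 2001: gap = -2.2 × (7.36 - 5.66) = -3.74%, loss ≈ 2981 × 3.74/100 ≈ 111.
Year 2002: gap = -2.2 × (8.58 - 5.66) = -6.424%, loss ≈ 2981 × 6.424/100 ≈ 191.
Year 2003: gap = -2.2 × (10.41 - 5.66) = -10.45%, loss ≈ 2981 × 10.45/100 ≈ 312.
Year 2004: gap = -2.2 × (6.69 - 5.66) = -2.266%, loss ≈ 2981 × 2.266/100 ≈ 68.
Year 2005: gap = -2.2 × (7.04 - 5.66) = -3.036%, loss ≈ 2981 × 3.036/100 ≈ 91.
Total lost output = 111 + 191 + 312 + 68 + 91 = 773 billion.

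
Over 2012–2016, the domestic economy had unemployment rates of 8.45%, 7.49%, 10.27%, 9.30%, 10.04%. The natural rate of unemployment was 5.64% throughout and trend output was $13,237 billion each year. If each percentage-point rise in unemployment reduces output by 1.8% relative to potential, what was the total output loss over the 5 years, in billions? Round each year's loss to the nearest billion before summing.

Year 2012: gap = -1.8 × (8.45 - 5.64) = -5.058%, loss ≈ 13237 × 5.058/100 ≈ 670.
Year 2013: gap = -1.8 × (7.49 - 5.64) = -3.33%, loss ≈ 13237 × 3.33/100 ≈ 441.
Year 2014: gap = -1.8 × (10.27 - 5.64) = -8.334%, loss ≈ 13237 × 8.334/100 ≈ 1103.
Year 2015: gap = -1.8 × (9.3 - 5.64) = -6.588%, loss ≈ 13237 × 6.588/100 ≈ 872.
Year 2016: gap = -1.8 × (10.04 - 5.64) = -7.92%, loss ≈ 13237 × 7.92/100 ≈ 1048.
Total lost output = 670 + 441 + 1103 + 872 + 1048 = 4134 billion.

$4,134 billion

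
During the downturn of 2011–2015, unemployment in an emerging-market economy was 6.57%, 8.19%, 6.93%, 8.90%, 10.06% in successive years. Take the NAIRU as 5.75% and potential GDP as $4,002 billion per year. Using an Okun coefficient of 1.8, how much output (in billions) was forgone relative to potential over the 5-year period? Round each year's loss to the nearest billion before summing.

$857 billion

Year 2011: gap = -1.8 × (6.57 - 5.75) = -1.476%, loss ≈ 4002 × 1.476/100 ≈ 59.
Year 2012: gap = -1.8 × (8.19 - 5.75) = -4.392%, loss ≈ 4002 × 4.392/100 ≈ 176.
Year 2013: gap = -1.8 × (6.93 - 5.75) = -2.124%, loss ≈ 4002 × 2.124/100 ≈ 85.
Year 2014: gap = -1.8 × (8.9 - 5.75) = -5.67%, loss ≈ 4002 × 5.67/100 ≈ 227.
Year 2015: gap = -1.8 × (10.06 - 5.75) = -7.758%, loss ≈ 4002 × 7.758/100 ≈ 310.
Total lost output = 59 + 176 + 85 + 227 + 310 = 857 billion.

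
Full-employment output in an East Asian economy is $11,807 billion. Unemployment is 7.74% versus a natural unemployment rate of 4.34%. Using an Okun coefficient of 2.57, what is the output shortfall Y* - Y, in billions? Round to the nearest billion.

Output gap = -2.57 × (7.74 - 4.34) = -2.57 × 3.4 = -8.738%.
Actual GDP ≈ 11807 × 0.91262 ≈ 10775 billion, so the shortfall is 11807 - 10775 = 1032 billion.

$1,032 billion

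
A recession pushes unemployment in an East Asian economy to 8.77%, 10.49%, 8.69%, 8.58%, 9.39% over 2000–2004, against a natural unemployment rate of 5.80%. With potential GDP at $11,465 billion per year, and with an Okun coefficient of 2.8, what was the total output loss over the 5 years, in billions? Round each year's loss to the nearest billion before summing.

$5,431 billion

Year 2000: gap = -2.8 × (8.77 - 5.8) = -8.316%, loss ≈ 11465 × 8.316/100 ≈ 953.
Year 2001: gap = -2.8 × (10.49 - 5.8) = -13.132%, loss ≈ 11465 × 13.132/100 ≈ 1506.
Year 2002: gap = -2.8 × (8.69 - 5.8) = -8.092%, loss ≈ 11465 × 8.092/100 ≈ 928.
Year 2003: gap = -2.8 × (8.58 - 5.8) = -7.784%, loss ≈ 11465 × 7.784/100 ≈ 892.
Year 2004: gap = -2.8 × (9.39 - 5.8) = -10.052%, loss ≈ 11465 × 10.052/100 ≈ 1152.
Total lost output = 953 + 1506 + 928 + 892 + 1152 = 5431 billion.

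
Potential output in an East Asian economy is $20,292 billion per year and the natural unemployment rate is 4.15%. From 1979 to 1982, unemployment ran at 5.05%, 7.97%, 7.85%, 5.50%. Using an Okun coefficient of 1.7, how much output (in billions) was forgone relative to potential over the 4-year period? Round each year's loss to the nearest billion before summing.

$3,370 billion

Year 1979: gap = -1.7 × (5.05 - 4.15) = -1.53%, loss ≈ 20292 × 1.53/100 ≈ 310.
Year 1980: gap = -1.7 × (7.97 - 4.15) = -6.494%, loss ≈ 20292 × 6.494/100 ≈ 1318.
Year 1981: gap = -1.7 × (7.85 - 4.15) = -6.29%, loss ≈ 20292 × 6.29/100 ≈ 1276.
Year 1982: gap = -1.7 × (5.5 - 4.15) = -2.295%, loss ≈ 20292 × 2.295/100 ≈ 466.
Total lost output = 310 + 1318 + 1276 + 466 = 3370 billion.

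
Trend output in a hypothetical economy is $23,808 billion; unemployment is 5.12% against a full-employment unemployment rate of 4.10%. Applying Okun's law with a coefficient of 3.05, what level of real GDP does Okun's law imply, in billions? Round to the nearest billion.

Unemployment gap = 5.12 - 4.1 = 1.02 points, so the output gap is -3.05 × 1.02 = -3.111%.
Actual GDP = 23808 × (1 - 3.111/100) = 23808 × 0.96889 ≈ 23067 billion.

$23,067 billion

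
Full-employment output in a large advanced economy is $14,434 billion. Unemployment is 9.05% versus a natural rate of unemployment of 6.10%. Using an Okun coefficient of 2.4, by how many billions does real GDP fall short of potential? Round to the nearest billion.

$1,022 billion

Output gap = -2.4 × (9.05 - 6.1) = -2.4 × 2.95 = -7.08%.
Actual GDP ≈ 14434 × 0.9292 ≈ 13412 billion, so the shortfall is 14434 - 13412 = 1022 billion.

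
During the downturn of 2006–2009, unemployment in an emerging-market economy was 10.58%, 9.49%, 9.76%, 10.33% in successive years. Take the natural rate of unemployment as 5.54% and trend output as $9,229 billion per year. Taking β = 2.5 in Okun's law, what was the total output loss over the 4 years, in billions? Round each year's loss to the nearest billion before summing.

Year 2006: gap = -2.5 × (10.58 - 5.54) = -12.6%, loss ≈ 9229 × 12.6/100 ≈ 1163.
Year 2007: gap = -2.5 × (9.49 - 5.54) = -9.875%, loss ≈ 9229 × 9.875/100 ≈ 911.
Year 2008: gap = -2.5 × (9.76 - 5.54) = -10.55%, loss ≈ 9229 × 10.55/100 ≈ 974.
Year 2009: gap = -2.5 × (10.33 - 5.54) = -11.975%, loss ≈ 9229 × 11.975/100 ≈ 1105.
Total lost output = 1163 + 911 + 974 + 1105 = 4153 billion.

$4,153 billion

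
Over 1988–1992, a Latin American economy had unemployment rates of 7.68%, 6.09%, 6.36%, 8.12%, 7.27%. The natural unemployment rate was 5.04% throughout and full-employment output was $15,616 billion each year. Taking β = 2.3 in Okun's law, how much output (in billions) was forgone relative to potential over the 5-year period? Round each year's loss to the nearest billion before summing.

Year 1988: gap = -2.3 × (7.68 - 5.04) = -6.072%, loss ≈ 15616 × 6.072/100 ≈ 948.
Year 1989: gap = -2.3 × (6.09 - 5.04) = -2.415%, loss ≈ 15616 × 2.415/100 ≈ 377.
Year 1990: gap = -2.3 × (6.36 - 5.04) = -3.036%, loss ≈ 15616 × 3.036/100 ≈ 474.
Year 1991: gap = -2.3 × (8.12 - 5.04) = -7.084%, loss ≈ 15616 × 7.084/100 ≈ 1106.
Year 1992: gap = -2.3 × (7.27 - 5.04) = -5.129%, loss ≈ 15616 × 5.129/100 ≈ 801.
Total lost output = 948 + 377 + 474 + 1106 + 801 = 3706 billion.

$3,706 billion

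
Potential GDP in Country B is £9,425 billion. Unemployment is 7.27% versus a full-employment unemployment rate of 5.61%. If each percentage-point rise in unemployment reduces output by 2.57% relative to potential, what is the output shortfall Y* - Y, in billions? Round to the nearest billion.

Output gap = -2.57 × (7.27 - 5.61) = -2.57 × 1.66 = -4.2662%.
Actual GDP ≈ 9425 × 0.957338 ≈ 9023 billion, so the shortfall is 9425 - 9023 = 402 billion.

£402 billion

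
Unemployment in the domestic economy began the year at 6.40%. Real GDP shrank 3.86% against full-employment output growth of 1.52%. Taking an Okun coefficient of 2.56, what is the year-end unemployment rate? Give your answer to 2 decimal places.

Growth-rate Okun's law: g_Y = g_Y* - β × Δu, so Δu = (g_Y* - g_Y)/β.
Δu = (1.52 + 3.86)/2.56 = 5.38/2.56 = 2.10 percentage points.
Year-end unemployment = 6.4 + 2.1 = 8.50%.

8.50%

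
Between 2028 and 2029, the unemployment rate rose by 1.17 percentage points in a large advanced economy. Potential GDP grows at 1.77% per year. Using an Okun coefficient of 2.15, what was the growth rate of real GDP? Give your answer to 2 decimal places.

-0.75%

Growth-rate Okun's law: g_Y = g_Y* - β × Δu.
g_Y = 1.77 - 2.15 × (1.17) = 1.77 - 2.5155 = -0.7455%, i.e. -0.75% to 2 d.p.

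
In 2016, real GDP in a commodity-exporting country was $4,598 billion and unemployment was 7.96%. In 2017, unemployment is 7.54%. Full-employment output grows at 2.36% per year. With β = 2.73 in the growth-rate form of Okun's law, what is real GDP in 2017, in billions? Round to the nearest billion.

Δu = 7.54 - 7.96 = -0.42 points.
Okun's law (growth form): g_Y = g_Y* - β × Δu = 2.36 - 2.73 × (-0.42) = 2.36 + 1.1466 = 3.5066%.
Real GDP in the next year = 4598 × (1 + 3.5066/100) = 4598 × 1.035066 ≈ 4759 billion.

$4,759 billion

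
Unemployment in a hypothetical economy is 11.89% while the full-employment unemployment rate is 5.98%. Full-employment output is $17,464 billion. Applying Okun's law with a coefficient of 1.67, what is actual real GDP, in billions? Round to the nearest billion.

$15,740 billion

Unemployment gap = 11.89 - 5.98 = 5.91 points, so the output gap is -1.67 × 5.91 = -9.8697%.
Actual GDP = 17464 × (1 - 9.8697/100) = 17464 × 0.901303 ≈ 15740 billion.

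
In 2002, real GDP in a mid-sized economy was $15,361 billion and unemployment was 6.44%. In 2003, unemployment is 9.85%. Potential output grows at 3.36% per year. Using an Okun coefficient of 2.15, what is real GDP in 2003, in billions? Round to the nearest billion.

$14,751 billion

Δu = 9.85 - 6.44 = 3.41 points.
Okun's law (growth form): g_Y = g_Y* - β × Δu = 3.36 - 2.15 × (3.41) = 3.36 - 7.3315 = -3.9715%.
Real GDP in the next year = 15361 × (1 - 3.9715/100) = 15361 × 0.960285 ≈ 14751 billion.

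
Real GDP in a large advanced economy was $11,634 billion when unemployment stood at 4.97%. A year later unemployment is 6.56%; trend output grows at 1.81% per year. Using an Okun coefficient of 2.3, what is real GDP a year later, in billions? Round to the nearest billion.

$11,419 billion

Δu = 6.56 - 4.97 = 1.59 points.
Okun's law (growth form): g_Y = g_Y* - β × Δu = 1.81 - 2.3 × (1.59) = 1.81 - 3.657 = -1.847%.
Real GDP in the next year = 11634 × (1 - 1.847/100) = 11634 × 0.98153 ≈ 11419 billion.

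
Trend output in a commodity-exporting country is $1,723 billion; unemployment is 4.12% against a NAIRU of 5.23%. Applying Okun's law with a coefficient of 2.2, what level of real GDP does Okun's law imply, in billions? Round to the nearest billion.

$1,765 billion

Unemployment gap = 4.12 - 5.23 = -1.11 points, so the output gap is -2.2 × (-1.11) = 2.442%.
Actual GDP = 1723 × (1 + 2.442/100) = 1723 × 1.02442 ≈ 1765 billion.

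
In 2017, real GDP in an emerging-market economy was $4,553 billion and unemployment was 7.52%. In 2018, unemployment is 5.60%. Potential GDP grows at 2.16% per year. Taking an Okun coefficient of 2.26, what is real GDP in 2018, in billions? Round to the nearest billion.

$4,849 billion

Δu = 5.6 - 7.52 = -1.92 points.
Okun's law (growth form): g_Y = g_Y* - β × Δu = 2.16 - 2.26 × (-1.92) = 2.16 + 4.3392 = 6.4992%.
Real GDP in the next year = 4553 × (1 + 6.4992/100) = 4553 × 1.064992 ≈ 4849 billion.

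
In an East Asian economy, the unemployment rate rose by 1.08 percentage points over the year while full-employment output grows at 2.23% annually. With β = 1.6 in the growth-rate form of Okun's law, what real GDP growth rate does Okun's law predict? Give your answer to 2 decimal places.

Growth-rate Okun's law: g_Y = g_Y* - β × Δu.
g_Y = 2.23 - 1.6 × (1.08) = 2.23 - 1.728 = 0.502%, i.e. 0.50% to 2 d.p.

0.50%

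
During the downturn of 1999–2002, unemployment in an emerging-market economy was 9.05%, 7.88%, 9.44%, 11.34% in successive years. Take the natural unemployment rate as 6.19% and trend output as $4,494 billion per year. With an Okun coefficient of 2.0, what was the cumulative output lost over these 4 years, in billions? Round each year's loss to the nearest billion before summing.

$1,164 billion

Year 1999: gap = -2.0 × (9.05 - 6.19) = -5.72%, loss ≈ 4494 × 5.72/100 ≈ 257.
Year 2000: gap = -2.0 × (7.88 - 6.19) = -3.38%, loss ≈ 4494 × 3.38/100 ≈ 152.
Year 2001: gap = -2.0 × (9.44 - 6.19) = -6.5%, loss ≈ 4494 × 6.5/100 ≈ 292.
Year 2002: gap = -2.0 × (11.34 - 6.19) = -10.3%, loss ≈ 4494 × 10.3/100 ≈ 463.
Total lost output = 257 + 152 + 292 + 463 = 1164 billion.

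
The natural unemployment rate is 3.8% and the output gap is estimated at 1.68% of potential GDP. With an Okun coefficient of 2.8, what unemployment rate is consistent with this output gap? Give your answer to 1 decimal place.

3.2%

From Okun's law, u - u* = -(output gap)/β = -(1.68)/2.8 = -0.6 points.
So u = 3.8 - 0.6 = 3.2%.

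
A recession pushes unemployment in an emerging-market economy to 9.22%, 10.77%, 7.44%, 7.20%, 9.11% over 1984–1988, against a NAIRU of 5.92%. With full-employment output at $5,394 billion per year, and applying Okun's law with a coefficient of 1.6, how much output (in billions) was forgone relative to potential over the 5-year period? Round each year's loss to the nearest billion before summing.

Year 1984: gap = -1.6 × (9.22 - 5.92) = -5.28%, loss ≈ 5394 × 5.28/100 ≈ 285.
Year 1985: gap = -1.6 × (10.77 - 5.92) = -7.76%, loss ≈ 5394 × 7.76/100 ≈ 419.
Year 1986: gap = -1.6 × (7.44 - 5.92) = -2.432%, loss ≈ 5394 × 2.432/100 ≈ 131.
Year 1987: gap = -1.6 × (7.2 - 5.92) = -2.048%, loss ≈ 5394 × 2.048/100 ≈ 110.
Year 1988: gap = -1.6 × (9.11 - 5.92) = -5.104%, loss ≈ 5394 × 5.104/100 ≈ 275.
Total lost output = 285 + 419 + 131 + 110 + 275 = 1220 billion.

$1,220 billion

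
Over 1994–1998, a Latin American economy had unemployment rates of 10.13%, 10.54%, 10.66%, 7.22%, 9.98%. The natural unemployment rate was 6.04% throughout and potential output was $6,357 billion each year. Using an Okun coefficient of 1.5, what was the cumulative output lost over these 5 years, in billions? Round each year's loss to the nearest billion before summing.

$1,749 billion

Year 1994: gap = -1.5 × (10.13 - 6.04) = -6.135%, loss ≈ 6357 × 6.135/100 ≈ 390.
Year 1995: gap = -1.5 × (10.54 - 6.04) = -6.75%, loss ≈ 6357 × 6.75/100 ≈ 429.
Year 1996: gap = -1.5 × (10.66 - 6.04) = -6.93%, loss ≈ 6357 × 6.93/100 ≈ 441.
Year 1997: gap = -1.5 × (7.22 - 6.04) = -1.77%, loss ≈ 6357 × 1.77/100 ≈ 113.
Year 1998: gap = -1.5 × (9.98 - 6.04) = -5.91%, loss ≈ 6357 × 5.91/100 ≈ 376.
Total lost output = 390 + 429 + 441 + 113 + 376 = 1749 billion.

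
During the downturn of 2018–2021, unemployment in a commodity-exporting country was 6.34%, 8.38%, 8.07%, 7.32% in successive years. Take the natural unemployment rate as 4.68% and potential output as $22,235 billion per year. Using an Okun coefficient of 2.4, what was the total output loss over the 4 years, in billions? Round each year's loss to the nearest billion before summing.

$6,078 billion

Year 2018: gap = -2.4 × (6.34 - 4.68) = -3.984%, loss ≈ 22235 × 3.984/100 ≈ 886.
Year 2019: gap = -2.4 × (8.38 - 4.68) = -8.88%, loss ≈ 22235 × 8.88/100 ≈ 1974.
Year 2020: gap = -2.4 × (8.07 - 4.68) = -8.136%, loss ≈ 22235 × 8.136/100 ≈ 1809.
Year 2021: gap = -2.4 × (7.32 - 4.68) = -6.336%, loss ≈ 22235 × 6.336/100 ≈ 1409.
Total lost output = 886 + 1974 + 1809 + 1409 = 6078 billion.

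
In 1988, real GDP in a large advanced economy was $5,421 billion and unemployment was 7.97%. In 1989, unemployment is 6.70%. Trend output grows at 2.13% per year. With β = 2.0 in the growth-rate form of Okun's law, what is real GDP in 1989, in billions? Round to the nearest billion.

Δu = 6.7 - 7.97 = -1.27 points.
Okun's law (growth form): g_Y = g_Y* - β × Δu = 2.13 - 2.0 × (-1.27) = 2.13 + 2.54 = 4.67%.
Real GDP in the next year = 5421 × (1 + 4.67/100) = 5421 × 1.0467 ≈ 5674 billion.

$5,674 billion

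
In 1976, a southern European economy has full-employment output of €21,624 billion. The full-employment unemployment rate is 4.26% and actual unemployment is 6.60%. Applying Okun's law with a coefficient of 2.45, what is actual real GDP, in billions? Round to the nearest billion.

€20,384 billion

Unemployment gap = 6.6 - 4.26 = 2.34 points, so the output gap is -2.45 × 2.34 = -5.733%.
Actual GDP = 21624 × (1 - 5.733/100) = 21624 × 0.94267 ≈ 20384 billion.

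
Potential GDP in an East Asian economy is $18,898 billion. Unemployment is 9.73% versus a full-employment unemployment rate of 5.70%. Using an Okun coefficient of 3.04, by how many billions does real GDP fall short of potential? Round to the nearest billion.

$2,315 billion

Output gap = -3.04 × (9.73 - 5.7) = -3.04 × 4.03 = -12.2512%.
Actual GDP ≈ 18898 × 0.877488 ≈ 16583 billion, so the shortfall is 18898 - 16583 = 2315 billion.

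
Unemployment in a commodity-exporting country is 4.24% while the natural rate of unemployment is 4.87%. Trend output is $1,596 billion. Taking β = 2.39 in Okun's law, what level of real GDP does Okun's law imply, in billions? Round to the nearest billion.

Unemployment gap = 4.24 - 4.87 = -0.63 points, so the output gap is -2.39 × (-0.63) = 1.5057%.
Actual GDP = 1596 × (1 + 1.5057/100) = 1596 × 1.015057 ≈ 1620 billion.

$1,620 billion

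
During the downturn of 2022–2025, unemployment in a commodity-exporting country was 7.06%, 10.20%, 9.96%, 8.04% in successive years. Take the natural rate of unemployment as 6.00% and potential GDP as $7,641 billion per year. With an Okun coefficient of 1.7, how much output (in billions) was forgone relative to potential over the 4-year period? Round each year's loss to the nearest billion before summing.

Year 2022: gap = -1.7 × (7.06 - 6) = -1.802%, loss ≈ 7641 × 1.802/100 ≈ 138.
Year 2023: gap = -1.7 × (10.2 - 6) = -7.14%, loss ≈ 7641 × 7.14/100 ≈ 546.
Year 2024: gap = -1.7 × (9.96 - 6) = -6.732%, loss ≈ 7641 × 6.732/100 ≈ 514.
Year 2025: gap = -1.7 × (8.04 - 6) = -3.468%, loss ≈ 7641 × 3.468/100 ≈ 265.
Total lost output = 138 + 546 + 514 + 265 = 1463 billion.

$1,463 billion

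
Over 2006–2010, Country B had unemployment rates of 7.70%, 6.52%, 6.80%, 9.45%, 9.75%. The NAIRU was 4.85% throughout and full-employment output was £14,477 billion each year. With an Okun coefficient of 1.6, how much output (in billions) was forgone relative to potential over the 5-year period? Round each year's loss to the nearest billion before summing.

Year 2006: gap = -1.6 × (7.7 - 4.85) = -4.56%, loss ≈ 14477 × 4.56/100 ≈ 660.
Year 2007: gap = -1.6 × (6.52 - 4.85) = -2.672%, loss ≈ 14477 × 2.672/100 ≈ 387.
Year 2008: gap = -1.6 × (6.8 - 4.85) = -3.12%, loss ≈ 14477 × 3.12/100 ≈ 452.
Year 2009: gap = -1.6 × (9.45 - 4.85) = -7.36%, loss ≈ 14477 × 7.36/100 ≈ 1066.
Year 2010: gap = -1.6 × (9.75 - 4.85) = -7.84%, loss ≈ 14477 × 7.84/100 ≈ 1135.
Total lost output = 660 + 387 + 452 + 1066 + 1135 = 3700 billion.

£3,700 billion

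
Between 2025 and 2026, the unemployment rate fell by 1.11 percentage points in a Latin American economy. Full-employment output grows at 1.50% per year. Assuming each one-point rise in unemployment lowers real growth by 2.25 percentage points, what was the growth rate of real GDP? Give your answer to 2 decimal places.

Growth-rate Okun's law: g_Y = g_Y* - β × Δu.
g_Y = 1.50 - 2.25 × (-1.11) = 1.5 + 2.4975 = 3.9975%, i.e. 4.00% to 2 d.p.

4.00%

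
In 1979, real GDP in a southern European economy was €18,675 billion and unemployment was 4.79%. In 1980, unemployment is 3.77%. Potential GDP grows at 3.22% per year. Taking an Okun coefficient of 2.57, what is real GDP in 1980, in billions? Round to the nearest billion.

€19,766 billion

Δu = 3.77 - 4.79 = -1.02 points.
Okun's law (growth form): g_Y = g_Y* - β × Δu = 3.22 - 2.57 × (-1.02) = 3.22 + 2.6214 = 5.8414%.
Real GDP in the next year = 18675 × (1 + 5.8414/100) = 18675 × 1.058414 ≈ 19766 billion.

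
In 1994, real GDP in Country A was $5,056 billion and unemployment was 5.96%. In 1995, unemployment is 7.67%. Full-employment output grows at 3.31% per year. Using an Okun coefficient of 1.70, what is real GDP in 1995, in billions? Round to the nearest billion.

$5,076 billion

Δu = 7.67 - 5.96 = 1.71 points.
Okun's law (growth form): g_Y = g_Y* - β × Δu = 3.31 - 1.70 × (1.71) = 3.31 - 2.907 = 0.403%.
Real GDP in the next year = 5056 × (1 + 0.403/100) = 5056 × 1.00403 ≈ 5076 billion.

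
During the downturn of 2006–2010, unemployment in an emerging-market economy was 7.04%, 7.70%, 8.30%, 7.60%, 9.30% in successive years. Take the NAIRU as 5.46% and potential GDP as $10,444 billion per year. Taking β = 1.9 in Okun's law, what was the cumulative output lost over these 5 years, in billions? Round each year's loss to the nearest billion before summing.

$2,509 billion

Year 2006: gap = -1.9 × (7.04 - 5.46) = -3.002%, loss ≈ 10444 × 3.002/100 ≈ 314.
Year 2007: gap = -1.9 × (7.7 - 5.46) = -4.256%, loss ≈ 10444 × 4.256/100 ≈ 444.
Year 2008: gap = -1.9 × (8.3 - 5.46) = -5.396%, loss ≈ 10444 × 5.396/100 ≈ 564.
Year 2009: gap = -1.9 × (7.6 - 5.46) = -4.066%, loss ≈ 10444 × 4.066/100 ≈ 425.
Year 2010: gap = -1.9 × (9.3 - 5.46) = -7.296%, loss ≈ 10444 × 7.296/100 ≈ 762.
Total lost output = 314 + 444 + 564 + 425 + 762 = 2509 billion.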